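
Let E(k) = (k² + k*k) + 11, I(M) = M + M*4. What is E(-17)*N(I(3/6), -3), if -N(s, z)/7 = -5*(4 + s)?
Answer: 267995/2 ≈ 1.3400e+5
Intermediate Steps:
I(M) = 5*M (I(M) = M + 4*M = 5*M)
E(k) = 11 + 2*k² (E(k) = (k² + k²) + 11 = 2*k² + 11 = 11 + 2*k²)
N(s, z) = 140 + 35*s (N(s, z) = -(-35)*(4 + s) = -7*(-20 - 5*s) = 140 + 35*s)
E(-17)*N(I(3/6), -3) = (11 + 2*(-17)²)*(140 + 35*(5*(3/6))) = (11 + 2*289)*(140 + 35*(5*(3*(⅙)))) = (11 + 578)*(140 + 35*(5*(½))) = 589*(140 + 35*(5/2)) = 589*(140 + 175/2) = 589*(455/2) = 267995/2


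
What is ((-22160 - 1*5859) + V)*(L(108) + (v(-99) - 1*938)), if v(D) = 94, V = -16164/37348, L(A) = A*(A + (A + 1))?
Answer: -5910461294848/9337 ≈ -6.3302e+8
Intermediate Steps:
L(A) = A*(1 + 2*A) (L(A) = A*(A + (1 + A)) = A*(1 + 2*A))
V = -4041/9337 (V = -16164*1/37348 = -4041/9337 ≈ -0.43279)
((-22160 - 1*5859) + V)*(L(108) + (v(-99) - 1*938)) = ((-22160 - 1*5859) - 4041/9337)*(108*(1 + 2*108) + (94 - 1*938)) = ((-22160 - 5859) - 4041/9337)*(108*(1 + 216) + (94 - 938)) = (-28019 - 4041/9337)*(108*217 - 844) = -261617444*(23436 - 844)/9337 = -261617444/9337*22592 = -5910461294848/9337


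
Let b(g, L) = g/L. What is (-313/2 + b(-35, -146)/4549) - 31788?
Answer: -10608033709/332077 ≈ -31945.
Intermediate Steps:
(-313/2 + b(-35, -146)/4549) - 31788 = (-313/2 - 35/(-146)/4549) - 31788 = (-313*½ - 35*(-1/146)*(1/4549)) - 31788 = (-313/2 + (35/146)*(1/4549)) - 31788 = (-313/2 + 35/664154) - 31788 = -51970033/332077 - 31788 = -10608033709/332077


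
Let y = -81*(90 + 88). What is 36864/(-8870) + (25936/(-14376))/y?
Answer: -238771500401/57453531255 ≈ -4.1559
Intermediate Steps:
y = -14418 (y = -81*178 = -14418)
36864/(-8870) + (25936/(-14376))/y = 36864/(-8870) + (25936/(-14376))/(-14418) = 36864*(-1/8870) + (25936*(-1/14376))*(-1/14418) = -18432/4435 - 3242/1797*(-1/14418) = -18432/4435 + 1621/12954573 = -238771500401/57453531255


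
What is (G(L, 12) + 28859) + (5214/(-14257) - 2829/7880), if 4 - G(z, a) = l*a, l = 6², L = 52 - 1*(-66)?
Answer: 3194003824587/112345160 ≈ 28430.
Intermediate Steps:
L = 118 (L = 52 + 66 = 118)
l = 36
G(z, a) = 4 - 36*a
(G(L, 12) + 28859) + (5214/(-14257) - 2829/7880) = ((4 - 36*12) + 28859) + (5214/(-14257) - 2829/7880) = ((4 - 432) + 28859) + (5214*(-1/14257) - 2829*1/7880) = (-428 + 28859) + (-5214/14257 - 2829/7880) = 28431 - 81419373/112345160 = 3194003824587/112345160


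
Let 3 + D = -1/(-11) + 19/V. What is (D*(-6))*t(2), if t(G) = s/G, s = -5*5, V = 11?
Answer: -975/11 ≈ -88.636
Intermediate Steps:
D = -13/11 (D = -3 + (-1/(-11) + 19/11) = -3 + (-1*(-1/11) + 19*(1/11)) = -3 + (1/11 + 19/11) = -3 + 20/11 = -13/11 ≈ -1.1818)
s = -25
t(G) = -25/G
(D*(-6))*t(2) = (-13/11*(-6))*(-25/2) = 78*(-25*1/2)/11 = (78/11)*(-25/2) = -975/11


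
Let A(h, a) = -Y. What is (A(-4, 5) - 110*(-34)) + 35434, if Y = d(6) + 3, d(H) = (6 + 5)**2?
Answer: 39050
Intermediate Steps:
d(H) = 121 (d(H) = 11**2 = 121)
Y = 124 (Y = 121 + 3 = 124)
A(h, a) = -124 (A(h, a) = -1*124 = -124)
(A(-4, 5) - 110*(-34)) + 35434 = (-124 - 110*(-34)) + 35434 = (-124 + 3740) + 35434 = 3616 + 35434 = 39050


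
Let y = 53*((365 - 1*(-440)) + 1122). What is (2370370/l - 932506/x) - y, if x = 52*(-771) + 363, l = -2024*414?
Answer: -566548413707363/5548393224 ≈ -1.0211e+5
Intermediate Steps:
l = -837936
x = -39729 (x = -40092 + 363 = -39729)
y = 102131 (y = 53*((365 + 440) + 1122) = 53*(805 + 1122) = 53*1927 = 102131)
(2370370/l - 932506/x) - y = (2370370/(-837936) - 932506/(-39729)) - 1*102131 = (2370370*(-1/837936) - 932506*(-1/39729)) - 102131 = (-1185185/418968 + 932506/39729) - 102131 = 114534652981/5548393224 - 102131 = -566548413707363/5548393224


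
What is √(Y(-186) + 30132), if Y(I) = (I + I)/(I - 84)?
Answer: √6780010/15 ≈ 173.59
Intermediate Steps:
Y(I) = 2*I/(-84 + I) (Y(I) = (2*I)/(-84 + I) = 2*I/(-84 + I))
√(Y(-186) + 30132) = √(2*(-186)/(-84 - 186) + 30132) = √(2*(-186)/(-270) + 30132) = √(2*(-186)*(-1/270) + 30132) = √(62/45 + 30132) = √(1356002/45) = √6780010/15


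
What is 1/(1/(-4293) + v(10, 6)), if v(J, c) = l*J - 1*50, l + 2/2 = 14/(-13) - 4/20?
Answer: -55809/4061191 ≈ -0.013742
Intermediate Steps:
l = -148/65 (l = -1 + (14/(-13) - 4/20) = -1 + (14*(-1/13) - 4*1/20) = -1 + (-14/13 - ⅕) = -1 - 83/65 = -148/65 ≈ -2.2769)
v(J, c) = -50 - 148*J/65 (v(J, c) = -148*J/65 - 1*50 = -148*J/65 - 50 = -50 - 148*J/65)
1/(1/(-4293) + v(10, 6)) = 1/(1/(-4293) + (-50 - 148/65*10)) = 1/(-1/4293 + (-50 - 296/13)) = 1/(-1/4293 - 946/13) = 1/(-4061191/55809) = -55809/4061191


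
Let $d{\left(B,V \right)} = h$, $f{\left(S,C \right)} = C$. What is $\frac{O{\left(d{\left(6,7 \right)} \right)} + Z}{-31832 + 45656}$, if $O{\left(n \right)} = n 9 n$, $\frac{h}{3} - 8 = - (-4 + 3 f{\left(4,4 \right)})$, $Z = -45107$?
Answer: $- \frac{45107}{13824} \approx -3.2629$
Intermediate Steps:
$h = 0$ ($h = 24 + 3 \left(- (-4 + 3 \cdot 4)\right) = 24 + 3 \left(- (-4 + 12)\right) = 24 + 3 \left(\left(-1\right) 8\right) = 24 + 3 \left(-8\right) = 24 - 24 = 0$)
$d{\left(B,V \right)} = 0$
$O{\left(n \right)} = 9 n^{2}$ ($O{\left(n \right)} = 9 n n = 9 n^{2}$)
$\frac{O{\left(d{\left(6,7 \right)} \right)} + Z}{-31832 + 45656} = \frac{9 \cdot 0^{2} - 45107}{-31832 + 45656} = \frac{9 \cdot 0 - 45107}{13824} = \left(0 - 45107\right) \frac{1}{13824} = \left(-45107\right) \frac{1}{13824} = - \frac{45107}{13824}$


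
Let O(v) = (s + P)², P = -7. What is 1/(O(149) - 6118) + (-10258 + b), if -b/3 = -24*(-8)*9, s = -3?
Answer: -92929957/6018 ≈ -15442.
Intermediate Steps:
b = -5184 (b = -3*(-24*(-8))*9 = -576*9 = -3*1728 = -5184)
O(v) = 100 (O(v) = (-3 - 7)² = (-10)² = 100)
1/(O(149) - 6118) + (-10258 + b) = 1/(100 - 6118) + (-10258 - 5184) = 1/(-6018) - 15442 = -1/6018 - 15442 = -92929957/6018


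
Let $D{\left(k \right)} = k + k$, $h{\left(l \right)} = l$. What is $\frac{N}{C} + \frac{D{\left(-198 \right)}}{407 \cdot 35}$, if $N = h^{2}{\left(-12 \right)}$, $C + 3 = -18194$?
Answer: $- \frac{841572}{23565115} \approx -0.035713$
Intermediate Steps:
$C = -18197$ ($C = -3 - 18194 = -18197$)
$D{\left(k \right)} = 2 k$
$N = 144$ ($N = \left(-12\right)^{2} = 144$)
$\frac{N}{C} + \frac{D{\left(-198 \right)}}{407 \cdot 35} = \frac{144}{-18197} + \frac{2 \left(-198\right)}{407 \cdot 35} = 144 \left(- \frac{1}{18197}\right) - \frac{396}{14245} = - \frac{144}{18197} - \frac{36}{1295} = - \frac{841572}{23565115}$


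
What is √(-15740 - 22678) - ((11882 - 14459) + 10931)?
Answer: -8354 + I*√38418 ≈ -8354.0 + 196.01*I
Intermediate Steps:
√(-15740 - 22678) - ((11882 - 14459) + 10931) = √(-38418) - (-2577 + 10931) = I*√38418 - 1*8354 = I*√38418 - 8354 = -8354 + I*√38418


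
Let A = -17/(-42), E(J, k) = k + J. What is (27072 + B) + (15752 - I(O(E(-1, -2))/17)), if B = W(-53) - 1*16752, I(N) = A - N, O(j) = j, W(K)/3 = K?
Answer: 18501467/714 ≈ 25912.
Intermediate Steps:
W(K) = 3*K
E(J, k) = J + k
A = 17/42 (A = -17*(-1/42) = 17/42 ≈ 0.40476)
I(N) = 17/42 - N
B = -16911 (B = 3*(-53) - 1*16752 = -159 - 16752 = -16911)
(27072 + B) + (15752 - I(O(E(-1, -2))/17)) = (27072 - 16911) + (15752 - (17/42 - (-1 - 2)/17)) = 10161 + (15752 - (17/42 - (-3)/17)) = 10161 + (15752 - (17/42 - 1*(-3/17))) = 10161 + (15752 - (17/42 + 3/17)) = 10161 + (15752 - 1*415/714) = 10161 + (15752 - 415/714) = 10161 + 11246513/714 = 18501467/714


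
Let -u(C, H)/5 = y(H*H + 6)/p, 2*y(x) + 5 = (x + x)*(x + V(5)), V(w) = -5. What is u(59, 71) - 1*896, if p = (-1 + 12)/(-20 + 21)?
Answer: -254489427/22 ≈ -1.1568e+7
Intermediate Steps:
p = 11 (p = 11/1 = 11*1 = 11)
y(x) = -5/2 + x*(-5 + x) (y(x) = -5/2 + ((x + x)*(x - 5))/2 = -5/2 + ((2*x)*(-5 + x))/2 = -5/2 + (2*x*(-5 + x))/2 = -5/2 + x*(-5 + x))
u(C, H) = 325/22 - 5*(6 + H²)²/11 + 25*H²/11 (u(C, H) = -5*(-5/2 + (H*H + 6)² - 5*(H*H + 6))/11 = -5*(-5/2 + (H² + 6)² - 5*(H² + 6))/11 = -5*(-5/2 + (6 + H²)² - 5*(6 + H²))/11 = -5*(-5/2 + (6 + H²)² + (-30 - 5*H²))/11 = -5*(-65/2 + (6 + H²)² - 5*H²)/11 = -5*(-65/22 - 5*H²/11 + (6 + H²)²/11) = 325/22 - 5*(6 + H²)²/11 + 25*H²/11)
u(59, 71) - 1*896 = (-35/22 - 35/11*71² - 5/11*71⁴) - 1*896 = (-35/22 - 35/11*5041 - 5/11*25411681) - 896 = (-35/22 - 176435/11 - 127058405/11) - 896 = -254469715/22 - 896 = -254489427/22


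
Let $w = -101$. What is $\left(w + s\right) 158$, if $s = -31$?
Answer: $-20856$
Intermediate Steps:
$\left(w + s\right) 158 = \left(-101 - 31\right) 158 = \left(-132\right) 158 = -20856$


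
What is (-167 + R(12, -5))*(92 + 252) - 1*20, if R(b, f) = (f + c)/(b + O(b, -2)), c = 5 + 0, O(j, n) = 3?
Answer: -57468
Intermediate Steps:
c = 5
R(b, f) = (5 + f)/(3 + b) (R(b, f) = (f + 5)/(b + 3) = (5 + f)/(3 + b))
(-167 + R(12, -5))*(92 + 252) - 1*20 = (-167 + (5 - 5)/(3 + 12))*(92 + 252) - 1*20 = (-167 + 0/15)*344 - 20 = (-167 + (1/15)*0)*344 - 20 = (-167 + 0)*344 - 20 = -167*344 - 20 = -57448 - 20 = -57468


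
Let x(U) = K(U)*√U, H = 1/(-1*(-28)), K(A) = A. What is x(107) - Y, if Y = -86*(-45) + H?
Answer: -108361/28 + 107*√107 ≈ -2763.2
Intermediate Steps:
H = 1/28 ≈ 0.035714
x(U) = U^(3/2) (x(U) = U*√U = U^(3/2))
Y = 108361/28 (Y = -86*(-45) + 1/28 = 3870 + 1/28 = 108361/28 ≈ 3870.0)
x(107) - Y = 107^(3/2) - 1*108361/28 = 107*√107 - 108361/28 = -108361/28 + 107*√107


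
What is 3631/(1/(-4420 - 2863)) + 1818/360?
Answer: -528891359/20 ≈ -2.6445e+7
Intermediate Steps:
3631/(1/(-4420 - 2863)) + 1818/360 = 3631/(1/(-7283)) + 1818*(1/360) = 3631/(-1/7283) + 101/20 = 3631*(-7283) + 101/20 = -26444573 + 101/20 = -528891359/20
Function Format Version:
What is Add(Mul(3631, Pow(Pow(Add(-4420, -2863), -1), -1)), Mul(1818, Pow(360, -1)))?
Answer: Rational(-528891359, 20) ≈ -2.6445e+7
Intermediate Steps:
Add(Mul(3631, Pow(Pow(Add(-4420, -2863), -1), -1)), Mul(1818, Pow(360, -1))) = Add(Mul(3631, Pow(Pow(-7283, -1), -1)), Mul(1818, Rational(1, 360))) = Add(Mul(3631, Pow(Rational(-1, 7283), -1)), Rational(101, 20)) = Add(Mul(3631, -7283), Rational(101, 20)) = Add(-26444573, Rational(101, 20)) = Rational(-528891359, 20)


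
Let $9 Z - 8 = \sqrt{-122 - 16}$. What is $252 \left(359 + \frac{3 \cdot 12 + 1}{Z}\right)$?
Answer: $\frac{9472932}{101} - \frac{41958 i \sqrt{138}}{101} \approx 93791.0 - 4880.1 i$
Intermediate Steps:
$Z = \frac{8}{9} + \frac{i \sqrt{138}}{9}$ ($Z = \frac{8}{9} + \frac{\sqrt{-122 - 16}}{9} = \frac{8}{9} + \frac{\sqrt{-138}}{9} = \frac{8}{9} + \frac{i \sqrt{138}}{9} \approx 0.88889 + 1.3053 i$)
$252 \left(359 + \frac{3 \cdot 12 + 1}{Z}\right) = 252 \left(359 + \frac{3 \cdot 12 + 1}{\frac{8}{9} + \frac{i \sqrt{138}}{9}}\right) = 252 \left(359 + \frac{36 + 1}{\frac{8}{9} + \frac{i \sqrt{138}}{9}}\right) = 252 \left(359 + \frac{37}{\frac{8}{9} + \frac{i \sqrt{138}}{9}}\right) = 90468 + \frac{9324}{\frac{8}{9} + \frac{i \sqrt{138}}{9}}$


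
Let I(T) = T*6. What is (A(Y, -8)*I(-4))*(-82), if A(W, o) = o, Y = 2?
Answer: -15744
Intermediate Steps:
I(T) = 6*T
(A(Y, -8)*I(-4))*(-82) = -48*(-4)*(-82) = -8*(-24)*(-82) = 192*(-82) = -15744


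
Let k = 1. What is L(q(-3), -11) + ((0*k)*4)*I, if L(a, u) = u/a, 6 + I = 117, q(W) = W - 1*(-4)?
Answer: -11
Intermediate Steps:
q(W) = 4 + W (q(W) = W + 4 = 4 + W)
I = 111 (I = -6 + 117 = 111)
L(q(-3), -11) + ((0*k)*4)*I = -11/(4 - 3) + ((0*1)*4)*111 = -11/1 + (0*4)*111 = -11*1 + 0*111 = -11 + 0 = -11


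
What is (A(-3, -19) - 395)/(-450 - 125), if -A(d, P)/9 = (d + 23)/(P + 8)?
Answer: 833/1265 ≈ 0.65850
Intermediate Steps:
A(d, P) = -9*(23 + d)/(8 + P) (A(d, P) = -9*(d + 23)/(P + 8) = -9*(23 + d)/(8 + P))
(A(-3, -19) - 395)/(-450 - 125) = (9*(-23 - 1*(-3))/(8 - 19) - 395)/(-450 - 125) = (9*(-23 + 3)/(-11) - 395)/(-575) = (9*(-1/11)*(-20) - 395)*(-1/575) = (180/11 - 395)*(-1/575) = -4165/11*(-1/575) = 833/1265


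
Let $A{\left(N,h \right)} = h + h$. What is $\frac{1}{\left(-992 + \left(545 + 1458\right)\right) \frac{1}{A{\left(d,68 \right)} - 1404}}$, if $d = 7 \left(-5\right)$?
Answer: $- \frac{1268}{1011} \approx -1.2542$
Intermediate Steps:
$d = -35$
$A{\left(N,h \right)} = 2 h$
$\frac{1}{\left(-992 + \left(545 + 1458\right)\right) \frac{1}{A{\left(d,68 \right)} - 1404}} = \frac{1}{\left(-992 + \left(545 + 1458\right)\right) \frac{1}{2 \cdot 68 - 1404}} = \frac{1}{\left(-992 + 2003\right) \frac{1}{136 - 1404}} = \frac{1}{1011 \frac{1}{-1268}} = \frac{1}{1011 \left(- \frac{1}{1268}\right)} = \frac{1}{- \frac{1011}{1268}} = - \frac{1268}{1011}$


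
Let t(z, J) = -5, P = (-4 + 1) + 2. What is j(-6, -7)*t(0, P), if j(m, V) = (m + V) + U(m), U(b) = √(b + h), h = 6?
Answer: 65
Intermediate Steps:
P = -1 (P = -3 + 2 = -1)
U(b) = √(6 + b) (U(b) = √(b + 6) = √(6 + b))
j(m, V) = V + m + √(6 + m) (j(m, V) = (m + V) + √(6 + m) = (V + m) + √(6 + m) = V + m + √(6 + m))
j(-6, -7)*t(0, P) = (-7 - 6 + √(6 - 6))*(-5) = (-7 - 6 + √0)*(-5) = (-7 - 6 + 0)*(-5) = -13*(-5) = 65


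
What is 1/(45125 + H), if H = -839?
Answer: 1/44286 ≈ 2.2580e-5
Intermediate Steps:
1/(45125 + H) = 1/(45125 - 839) = 1/44286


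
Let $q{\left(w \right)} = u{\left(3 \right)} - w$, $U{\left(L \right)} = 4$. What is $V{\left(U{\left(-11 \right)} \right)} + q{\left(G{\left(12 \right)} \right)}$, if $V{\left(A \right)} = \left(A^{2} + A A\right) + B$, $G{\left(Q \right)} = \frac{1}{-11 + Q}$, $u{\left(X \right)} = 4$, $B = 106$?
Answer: $141$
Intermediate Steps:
$q{\left(w \right)} = 4 - w$
$V{\left(A \right)} = 106 + 2 A^{2}$ ($V{\left(A \right)} = \left(A^{2} + A A\right) + 106 = \left(A^{2} + A^{2}\right) + 106 = 2 A^{2} + 106 = 106 + 2 A^{2}$)
$V{\left(U{\left(-11 \right)} \right)} + q{\left(G{\left(12 \right)} \right)} = \left(106 + 2 \cdot 4^{2}\right) + \left(4 - \frac{1}{-11 + 12}\right) = \left(106 + 2 \cdot 16\right) + \left(4 - 1^{-1}\right) = \left(106 + 32\right) + \left(4 - 1\right) = 138 + \left(4 - 1\right) = 138 + 3 = 141$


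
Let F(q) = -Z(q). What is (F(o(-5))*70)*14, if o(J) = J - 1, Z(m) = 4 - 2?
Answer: -1960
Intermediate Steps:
Z(m) = 2
o(J) = -1 + J
F(q) = -2 (F(q) = -1*2 = -2)
(F(o(-5))*70)*14 = -2*70*14 = -140*14 = -1960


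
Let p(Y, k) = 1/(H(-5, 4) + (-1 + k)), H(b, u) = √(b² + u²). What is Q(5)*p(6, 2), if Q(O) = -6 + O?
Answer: 1/40 - √41/40 ≈ -0.13508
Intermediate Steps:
p(Y, k) = 1/(-1 + k + √41) (p(Y, k) = 1/(√((-5)² + 4²) + (-1 + k)) = 1/(√(25 + 16) + (-1 + k)) = 1/(√41 + (-1 + k)) = 1/(-1 + k + √41))
Q(5)*p(6, 2) = (-6 + 5)/(-1 + 2 + √41) = -1/(1 + √41)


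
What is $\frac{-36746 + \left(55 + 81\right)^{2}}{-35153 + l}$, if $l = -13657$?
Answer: $\frac{1825}{4881} \approx 0.3739$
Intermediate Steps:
$\frac{-36746 + \left(55 + 81\right)^{2}}{-35153 + l} = \frac{-36746 + \left(55 + 81\right)^{2}}{-35153 - 13657} = \frac{-36746 + 136^{2}}{-48810} = \left(-36746 + 18496\right) \left(- \frac{1}{48810}\right) = \left(-18250\right) \left(- \frac{1}{48810}\right) = \frac{1825}{4881}$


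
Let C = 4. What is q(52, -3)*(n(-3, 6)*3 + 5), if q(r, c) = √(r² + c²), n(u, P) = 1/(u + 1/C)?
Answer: 43*√2713/11 ≈ 203.61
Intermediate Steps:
n(u, P) = 1/(¼ + u) (n(u, P) = 1/(u + 1/4) = 1/(u + ¼) = 1/(¼ + u))
q(r, c) = √(c² + r²)
q(52, -3)*(n(-3, 6)*3 + 5) = √((-3)² + 52²)*((4/(1 + 4*(-3)))*3 + 5) = √(9 + 2704)*((4/(1 - 12))*3 + 5) = √2713*((4/(-11))*3 + 5) = √2713*((4*(-1/11))*3 + 5) = √2713*(-4/11*3 + 5) = √2713*(-12/11 + 5) = √2713*(43/11) = 43*√2713/11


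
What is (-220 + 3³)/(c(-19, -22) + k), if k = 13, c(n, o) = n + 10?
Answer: -193/4 ≈ -48.250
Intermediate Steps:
c(n, o) = 10 + n
(-220 + 3³)/(c(-19, -22) + k) = (-220 + 3³)/((10 - 19) + 13) = (-220 + 27)/(-9 + 13) = -193/4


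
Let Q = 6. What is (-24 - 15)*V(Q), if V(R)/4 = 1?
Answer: -156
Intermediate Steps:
V(R) = 4 (V(R) = 4*1 = 4)
(-24 - 15)*V(Q) = (-24 - 15)*4 = -39*4 = -156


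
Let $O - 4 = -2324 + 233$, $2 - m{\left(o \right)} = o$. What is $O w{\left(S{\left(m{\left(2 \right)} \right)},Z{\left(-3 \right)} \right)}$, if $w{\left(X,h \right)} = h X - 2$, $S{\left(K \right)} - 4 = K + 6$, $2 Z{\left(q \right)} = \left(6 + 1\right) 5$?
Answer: $-361051$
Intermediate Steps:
$Z{\left(q \right)} = \frac{35}{2}$ ($Z{\left(q \right)} = \frac{\left(6 + 1\right) 5}{2} = \frac{7 \cdot 5}{2} = \frac{1}{2} \cdot 35 = \frac{35}{2}$)
$m{\left(o \right)} = 2 - o$
$S{\left(K \right)} = 10 + K$ ($S{\left(K \right)} = 4 + \left(K + 6\right) = 4 + \left(6 + K\right) = 10 + K$)
$w{\left(X,h \right)} = -2 + X h$ ($w{\left(X,h \right)} = X h - 2 = -2 + X h$)
$O = -2087$ ($O = 4 + \left(-2324 + 233\right) = 4 - 2091 = -2087$)
$O w{\left(S{\left(m{\left(2 \right)} \right)},Z{\left(-3 \right)} \right)} = - 2087 \left(-2 + \left(10 + \left(2 - 2\right)\right) \frac{35}{2}\right) = - 2087 \left(-2 + \left(10 + 0\right) \frac{35}{2}\right) = - 2087 \left(-2 + 10 \cdot \frac{35}{2}\right) = - 2087 \left(-2 + 175\right) = \left(-2087\right) 173 = -361051$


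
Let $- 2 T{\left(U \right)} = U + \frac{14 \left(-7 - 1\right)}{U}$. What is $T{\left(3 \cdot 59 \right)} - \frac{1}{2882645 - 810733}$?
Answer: $- \frac{32339438629}{366728424} \approx -88.184$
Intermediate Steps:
$T{\left(U \right)} = \frac{56}{U} - \frac{U}{2}$ ($T{\left(U \right)} = - \frac{U + \frac{14 \left(-7 - 1\right)}{U}}{2} = - \frac{U + \frac{14 \left(-8\right)}{U}}{2} = - \frac{U - \frac{112}{U}}{2} = \frac{56}{U} - \frac{U}{2}$)
$T{\left(3 \cdot 59 \right)} - \frac{1}{2882645 - 810733} = \left(\frac{56}{3 \cdot 59} - \frac{3 \cdot 59}{2}\right) - \frac{1}{2882645 - 810733} = \left(\frac{56}{177} - \frac{177}{2}\right) - \frac{1}{2071912} = - \frac{31217}{354} - \frac{1}{2071912} = - \frac{32339438629}{366728424}$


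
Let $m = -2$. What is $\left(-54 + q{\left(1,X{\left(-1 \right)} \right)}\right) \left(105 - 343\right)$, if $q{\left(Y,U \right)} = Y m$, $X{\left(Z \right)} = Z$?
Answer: $13328$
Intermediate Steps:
$q{\left(Y,U \right)} = - 2 Y$ ($q{\left(Y,U \right)} = Y \left(-2\right) = - 2 Y$)
$\left(-54 + q{\left(1,X{\left(-1 \right)} \right)}\right) \left(105 - 343\right) = \left(-54 - 2\right) \left(105 - 343\right) = \left(-54 - 2\right) \left(-238\right) = \left(-56\right) \left(-238\right) = 13328$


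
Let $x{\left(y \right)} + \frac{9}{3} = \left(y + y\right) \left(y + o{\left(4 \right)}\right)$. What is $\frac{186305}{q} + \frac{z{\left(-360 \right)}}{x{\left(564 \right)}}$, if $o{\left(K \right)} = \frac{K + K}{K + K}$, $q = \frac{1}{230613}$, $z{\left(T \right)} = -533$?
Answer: $\frac{27381913813228372}{637317} \approx 4.2964 \cdot 10^{10}$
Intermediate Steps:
$q = \frac{1}{230613} \approx 4.3363 \cdot 10^{-6}$
$o{\left(K \right)} = 1$ ($o{\left(K \right)} = \frac{2 K}{2 K} = 2 K \frac{1}{2 K} = 1$)
$x{\left(y \right)} = -3 + 2 y \left(1 + y\right)$ ($x{\left(y \right)} = -3 + \left(y + y\right) \left(y + 1\right) = -3 + 2 y \left(1 + y\right)$)
$\frac{186305}{q} + \frac{z{\left(-360 \right)}}{x{\left(564 \right)}} = 186305 \frac{1}{\frac{1}{230613}} - \frac{533}{-3 + 2 \cdot 564 + 2 \cdot 564^{2}} = 186305 \cdot 230613 - \frac{533}{-3 + 1128 + 2 \cdot 318096} = 42964354965 - \frac{533}{-3 + 1128 + 636192} = 42964354965 - \frac{533}{637317} = \frac{27381913813228372}{637317}$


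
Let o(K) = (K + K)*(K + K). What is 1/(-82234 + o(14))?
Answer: -1/81450 ≈ -1.2277e-5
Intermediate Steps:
o(K) = 4*K**2 (o(K) = (2*K)*(2*K) = 4*K**2)
1/(-82234 + o(14)) = 1/(-82234 + 4*14**2) = 1/(-82234 + 4*196) = 1/(-82234 + 784) = 1/(-81450) = -1/81450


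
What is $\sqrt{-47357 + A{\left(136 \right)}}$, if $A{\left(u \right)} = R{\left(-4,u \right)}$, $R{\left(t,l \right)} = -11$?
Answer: $2 i \sqrt{11842} \approx 217.64 i$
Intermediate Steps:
$A{\left(u \right)} = -11$
$\sqrt{-47357 + A{\left(136 \right)}} = \sqrt{-47357 - 11} = \sqrt{-47368} = 2 i \sqrt{11842}$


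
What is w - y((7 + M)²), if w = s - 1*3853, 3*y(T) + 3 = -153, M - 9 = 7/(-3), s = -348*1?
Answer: -4149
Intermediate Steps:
s = -348
M = 20/3 (M = 9 + 7/(-3) = 9 + 7*(-⅓) = 9 - 7/3 = 20/3 ≈ 6.6667)
y(T) = -52 (y(T) = -1 + (⅓)*(-153) = -1 - 51 = -52)
w = -4201 (w = -348 - 1*3853 = -348 - 3853 = -4201)
w - y((7 + M)²) = -4201 - 1*(-52) = -4201 + 52 = -4149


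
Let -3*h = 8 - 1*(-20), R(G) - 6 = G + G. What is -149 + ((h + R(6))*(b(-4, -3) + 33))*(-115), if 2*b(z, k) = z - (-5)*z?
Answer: -21079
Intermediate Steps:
R(G) = 6 + 2*G (R(G) = 6 + (G + G) = 6 + 2*G)
b(z, k) = 3*z (b(z, k) = (z - (-5)*z)/2 = (z + 5*z)/2 = (6*z)/2 = 3*z)
h = -28/3 (h = -(8 - 1*(-20))/3 = -(8 + 20)/3 = -1/3*28 = -28/3 ≈ -9.3333)
-149 + ((h + R(6))*(b(-4, -3) + 33))*(-115) = -149 + ((-28/3 + (6 + 2*6))*(3*(-4) + 33))*(-115) = -149 + ((-28/3 + (6 + 12))*(-12 + 33))*(-115) = -149 + ((-28/3 + 18)*21)*(-115) = -149 + ((26/3)*21)*(-115) = -149 + 182*(-115) = -149 - 20930 = -21079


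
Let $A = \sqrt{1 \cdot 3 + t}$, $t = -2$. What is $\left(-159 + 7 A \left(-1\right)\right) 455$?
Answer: $-75530$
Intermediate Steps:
$A = 1$ ($A = \sqrt{1 \cdot 3 - 2} = \sqrt{3 - 2} = \sqrt{1} = 1$)
$\left(-159 + 7 A \left(-1\right)\right) 455 = \left(-159 + 7 \cdot 1 \left(-1\right)\right) 455 = \left(-159 + 7 \left(-1\right)\right) 455 = \left(-159 - 7\right) 455 = \left(-166\right) 455 = -75530$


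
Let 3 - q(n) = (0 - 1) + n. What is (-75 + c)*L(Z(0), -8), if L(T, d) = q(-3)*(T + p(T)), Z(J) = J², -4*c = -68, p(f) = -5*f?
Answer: 0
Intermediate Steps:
c = 17 (c = -¼*(-68) = 17)
q(n) = 4 - n (q(n) = 3 - ((0 - 1) + n) = 3 - (-1 + n) = 3 + (1 - n) = 4 - n)
L(T, d) = -28*T (L(T, d) = (4 - 1*(-3))*(T - 5*T) = (4 + 3)*(-4*T) = 7*(-4*T) = -28*T)
(-75 + c)*L(Z(0), -8) = (-75 + 17)*(-28*0²) = -(-1624)*0 = -58*0 = 0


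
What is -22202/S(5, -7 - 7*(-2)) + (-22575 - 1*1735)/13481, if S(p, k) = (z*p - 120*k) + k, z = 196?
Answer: -1370492/8967 ≈ -152.84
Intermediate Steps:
S(p, k) = -119*k + 196*p (S(p, k) = (196*p - 120*k) + k = (-120*k + 196*p) + k = -119*k + 196*p)
-22202/S(5, -7 - 7*(-2)) + (-22575 - 1*1735)/13481 = -22202/(-119*(-7 - 7*(-2)) + 196*5) + (-22575 - 1*1735)/13481 = -22202/(-119*(-7 + 14) + 980) + (-22575 - 1735)*(1/13481) = -22202/(-119*7 + 980) - 24310*1/13481 = -22202/(-833 + 980) - 110/61 = -22202/147 - 110/61 = -1370492/8967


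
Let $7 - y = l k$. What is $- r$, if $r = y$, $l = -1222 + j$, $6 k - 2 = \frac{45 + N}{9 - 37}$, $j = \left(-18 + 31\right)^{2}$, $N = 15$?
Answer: $\frac{253}{14} \approx 18.071$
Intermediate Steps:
$j = 169$ ($j = 13^{2} = 169$)
$k = - \frac{1}{42}$ ($k = \frac{1}{3} + \frac{\left(45 + 15\right) \frac{1}{9 - 37}}{6} = \frac{1}{3} + \frac{60 \frac{1}{-28}}{6} = \frac{1}{3} + \frac{60 \left(- \frac{1}{28}\right)}{6} = \frac{1}{3} + \frac{1}{6} \left(- \frac{15}{7}\right) = \frac{1}{3} - \frac{5}{14} = - \frac{1}{42} \approx -0.02381$)
$l = -1053$ ($l = -1222 + 169 = -1053$)
$y = - \frac{253}{14}$ ($y = 7 - \left(-1053\right) \left(- \frac{1}{42}\right) = 7 - \frac{351}{14} = - \frac{253}{14} \approx -18.071$)
$r = - \frac{253}{14} \approx -18.071$
$- r = \left(-1\right) \left(- \frac{253}{14}\right) = \frac{253}{14}$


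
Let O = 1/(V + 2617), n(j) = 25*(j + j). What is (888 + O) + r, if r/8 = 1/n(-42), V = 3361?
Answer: 398133167/448350 ≈ 888.00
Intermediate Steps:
n(j) = 50*j (n(j) = 25*(2*j) = 50*j)
r = -2/525 (r = 8/((50*(-42))) = 8/(-2100) = 8*(-1/2100) = -2/525 ≈ -0.0038095)
O = 1/5978 (O = 1/(3361 + 2617) = 1/5978 ≈ 0.00016728)
(888 + O) + r = (888 + 1/5978) - 2/525 = 5308465/5978 - 2/525 = 398133167/448350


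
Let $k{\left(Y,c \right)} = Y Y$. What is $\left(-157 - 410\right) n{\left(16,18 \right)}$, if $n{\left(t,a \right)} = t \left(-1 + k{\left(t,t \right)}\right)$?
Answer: $-2313360$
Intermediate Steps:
$k{\left(Y,c \right)} = Y^{2}$
$n{\left(t,a \right)} = t \left(-1 + t^{2}\right)$
$\left(-157 - 410\right) n{\left(16,18 \right)} = \left(-157 - 410\right) \left(16^{3} - 16\right) = - 567 \left(4096 - 16\right) = \left(-567\right) 4080 = -2313360$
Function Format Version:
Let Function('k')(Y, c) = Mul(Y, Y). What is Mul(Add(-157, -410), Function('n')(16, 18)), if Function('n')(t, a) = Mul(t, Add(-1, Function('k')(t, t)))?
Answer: -2313360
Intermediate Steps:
Function('k')(Y, c) = Pow(Y, 2)
Function('n')(t, a) = Mul(t, Add(-1, Pow(t, 2)))
Mul(Add(-157, -410), Function('n')(16, 18)) = Mul(Add(-157, -410), Add(Pow(16, 3), Mul(-1, 16))) = Mul(-567, Add(4096, -16)) = Mul(-567, 4080) = -2313360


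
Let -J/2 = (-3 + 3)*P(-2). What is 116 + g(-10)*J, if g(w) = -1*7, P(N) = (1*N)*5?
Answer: 116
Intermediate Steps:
P(N) = 5*N (P(N) = N*5 = 5*N)
g(w) = -7
J = 0 (J = -2*(-3 + 3)*5*(-2) = -0*(-10) = -2*0 = 0)
116 + g(-10)*J = 116 - 7*0 = 116 + 0 = 116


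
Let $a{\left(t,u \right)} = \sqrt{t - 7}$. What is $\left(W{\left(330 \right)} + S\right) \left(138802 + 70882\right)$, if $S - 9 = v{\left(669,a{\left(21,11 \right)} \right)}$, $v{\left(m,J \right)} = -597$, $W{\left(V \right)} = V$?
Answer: $-54098472$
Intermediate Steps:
$a{\left(t,u \right)} = \sqrt{-7 + t}$
$S = -588$ ($S = 9 - 597 = -588$)
$\left(W{\left(330 \right)} + S\right) \left(138802 + 70882\right) = \left(330 - 588\right) \left(138802 + 70882\right) = \left(-258\right) 209684 = -54098472$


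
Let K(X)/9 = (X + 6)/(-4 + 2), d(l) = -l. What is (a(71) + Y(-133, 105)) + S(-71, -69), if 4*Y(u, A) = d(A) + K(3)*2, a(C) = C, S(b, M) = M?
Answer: -89/2 ≈ -44.500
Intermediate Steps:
K(X) = -27 - 9*X/2 (K(X) = 9*((X + 6)/(-4 + 2)) = 9*((6 + X)/(-2)) = 9*((6 + X)*(-½)) = 9*(-3 - X/2) = -27 - 9*X/2)
Y(u, A) = -81/4 - A/4 (Y(u, A) = (-A + (-27 - 9/2*3)*2)/4 = (-A + (-27 - 27/2)*2)/4 = (-A - 81/2*2)/4 = (-A - 81)/4 = (-81 - A)/4 = -81/4 - A/4)
(a(71) + Y(-133, 105)) + S(-71, -69) = (71 + (-81/4 - ¼*105)) - 69 = (71 + (-81/4 - 105/4)) - 69 = (71 - 93/2) - 69 = 49/2 - 69 = -89/2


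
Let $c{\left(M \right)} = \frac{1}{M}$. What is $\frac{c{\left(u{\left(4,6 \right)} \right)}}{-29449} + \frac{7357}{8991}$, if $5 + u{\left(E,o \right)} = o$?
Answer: $\frac{216647302}{264775959} \approx 0.81823$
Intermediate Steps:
$u{\left(E,o \right)} = -5 + o$
$\frac{c{\left(u{\left(4,6 \right)} \right)}}{-29449} + \frac{7357}{8991} = \frac{1}{\left(-5 + 6\right) \left(-29449\right)} + \frac{7357}{8991} = 1^{-1} \left(- \frac{1}{29449}\right) + 7357 \cdot \frac{1}{8991} = 1 \left(- \frac{1}{29449}\right) + \frac{7357}{8991} = - \frac{1}{29449} + \frac{7357}{8991} = \frac{216647302}{264775959}$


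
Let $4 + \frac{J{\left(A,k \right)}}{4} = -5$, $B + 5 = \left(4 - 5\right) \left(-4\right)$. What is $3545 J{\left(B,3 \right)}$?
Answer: $-127620$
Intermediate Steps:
$B = -1$ ($B = -5 + \left(4 - 5\right) \left(-4\right) = -5 - -4 = -5 + 4 = -1$)
$J{\left(A,k \right)} = -36$ ($J{\left(A,k \right)} = -16 + 4 \left(-5\right) = -16 - 20 = -36$)
$3545 J{\left(B,3 \right)} = 3545 \left(-36\right) = -127620$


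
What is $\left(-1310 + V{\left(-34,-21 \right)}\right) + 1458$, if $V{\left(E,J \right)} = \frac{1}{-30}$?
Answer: $\frac{4439}{30} \approx 147.97$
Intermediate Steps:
$V{\left(E,J \right)} = - \frac{1}{30}$
$\left(-1310 + V{\left(-34,-21 \right)}\right) + 1458 = \left(-1310 - \frac{1}{30}\right) + 1458 = - \frac{39301}{30} + 1458 = \frac{4439}{30}$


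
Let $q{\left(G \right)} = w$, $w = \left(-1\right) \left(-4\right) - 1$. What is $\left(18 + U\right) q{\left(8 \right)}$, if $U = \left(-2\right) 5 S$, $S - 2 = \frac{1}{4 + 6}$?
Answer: $-9$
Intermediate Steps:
$w = 3$ ($w = 4 - 1 = 3$)
$S = \frac{21}{10}$ ($S = 2 + \frac{1}{4 + 6} = 2 + \frac{1}{10} = \frac{21}{10} \approx 2.1$)
$q{\left(G \right)} = 3$
$U = -21$ ($U = \left(-2\right) 5 \cdot \frac{21}{10} = \left(-10\right) \frac{21}{10} = -21$)
$\left(18 + U\right) q{\left(8 \right)} = \left(18 - 21\right) 3 = \left(-3\right) 3 = -9$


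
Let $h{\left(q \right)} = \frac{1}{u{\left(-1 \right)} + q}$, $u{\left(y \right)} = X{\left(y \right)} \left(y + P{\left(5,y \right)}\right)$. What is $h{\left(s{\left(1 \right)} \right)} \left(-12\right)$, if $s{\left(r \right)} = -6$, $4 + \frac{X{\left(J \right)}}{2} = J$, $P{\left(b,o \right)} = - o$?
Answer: $2$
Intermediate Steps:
$X{\left(J \right)} = -8 + 2 J$
$u{\left(y \right)} = 0$ ($u{\left(y \right)} = \left(-8 + 2 y\right) \left(y - y\right) = \left(-8 + 2 y\right) 0 = 0$)
$h{\left(q \right)} = \frac{1}{q}$ ($h{\left(q \right)} = \frac{1}{0 + q} = \frac{1}{q}$)
$h{\left(s{\left(1 \right)} \right)} \left(-12\right) = \frac{1}{-6} \left(-12\right) = \left(- \frac{1}{6}\right) \left(-12\right) = 2$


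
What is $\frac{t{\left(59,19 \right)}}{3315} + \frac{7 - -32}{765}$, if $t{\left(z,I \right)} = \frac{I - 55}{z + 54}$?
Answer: $\frac{19061}{374595} \approx 0.050884$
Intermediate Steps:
$t{\left(z,I \right)} = \frac{-55 + I}{54 + z}$
$\frac{t{\left(59,19 \right)}}{3315} + \frac{7 - -32}{765} = \frac{\frac{1}{54 + 59} \left(-55 + 19\right)}{3315} + \frac{7 - -32}{765} = \frac{1}{113} \left(-36\right) \frac{1}{3315} + \left(7 + 32\right) \frac{1}{765} = \frac{1}{113} \left(-36\right) \frac{1}{3315} + 39 \cdot \frac{1}{765} = \left(- \frac{36}{113}\right) \frac{1}{3315} + \frac{13}{255} = - \frac{12}{124865} + \frac{13}{255} = \frac{19061}{374595}$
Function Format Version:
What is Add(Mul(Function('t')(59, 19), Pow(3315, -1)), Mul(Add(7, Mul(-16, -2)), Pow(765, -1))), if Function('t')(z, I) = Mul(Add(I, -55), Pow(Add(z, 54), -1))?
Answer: Rational(19061, 374595) ≈ 0.050884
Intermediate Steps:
Function('t')(z, I) = Mul(Pow(Add(54, z), -1), Add(-55, I)) (Function('t')(z, I) = Mul(Add(-55, I), Pow(Add(54, z), -1)) = Mul(Pow(Add(54, z), -1), Add(-55, I)))
Add(Mul(Function('t')(59, 19), Pow(3315, -1)), Mul(Add(7, Mul(-16, -2)), Pow(765, -1))) = Add(Mul(Mul(Pow(Add(54, 59), -1), Add(-55, 19)), Pow(3315, -1)), Mul(Add(7, Mul(-16, -2)), Pow(765, -1))) = Add(Mul(Mul(Pow(113, -1), -36), Rational(1, 3315)), Mul(Add(7, 32), Rational(1, 765))) = Add(Mul(Mul(Rational(1, 113), -36), Rational(1, 3315)), Mul(39, Rational(1, 765))) = Add(Mul(Rational(-36, 113), Rational(1, 3315)), Rational(13, 255)) = Add(Rational(-12, 124865), Rational(13, 255)) = Rational(19061, 374595)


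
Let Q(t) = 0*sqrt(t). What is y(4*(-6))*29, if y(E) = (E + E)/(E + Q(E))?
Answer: 58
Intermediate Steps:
Q(t) = 0
y(E) = 2 (y(E) = (E + E)/(E + 0) = (2*E)/E = 2)
y(4*(-6))*29 = 2*29 = 58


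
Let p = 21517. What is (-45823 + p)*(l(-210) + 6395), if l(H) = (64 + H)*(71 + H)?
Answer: -648702834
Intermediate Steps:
(-45823 + p)*(l(-210) + 6395) = (-45823 + 21517)*((4544 + (-210)² + 135*(-210)) + 6395) = -24306*((4544 + 44100 - 28350) + 6395) = -24306*(20294 + 6395) = -24306*26689 = -648702834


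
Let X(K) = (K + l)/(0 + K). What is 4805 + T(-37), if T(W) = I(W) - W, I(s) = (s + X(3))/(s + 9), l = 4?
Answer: 101708/21 ≈ 4843.2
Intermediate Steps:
X(K) = (4 + K)/K (X(K) = (K + 4)/(0 + K) = (4 + K)/K)
I(s) = (7/3 + s)/(9 + s) (I(s) = (s + (4 + 3)/3)/(s + 9) = (s + (⅓)*7)/(9 + s) = (s + 7/3)/(9 + s) = (7/3 + s)/(9 + s))
T(W) = -W + (7/3 + W)/(9 + W) (T(W) = (7/3 + W)/(9 + W) - W = -W + (7/3 + W)/(9 + W))
4805 + T(-37) = 4805 + (7/3 - 1*(-37)² - 8*(-37))/(9 - 37) = 4805 + (7/3 - 1*1369 + 296)/(-28) = 4805 - (7/3 - 1369 + 296)/28 = 4805 - 1/28*(-3212/3) = 4805 + 803/21 = 101708/21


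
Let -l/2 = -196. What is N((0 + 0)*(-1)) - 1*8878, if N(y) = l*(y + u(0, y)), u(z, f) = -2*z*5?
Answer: -8878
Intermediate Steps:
l = 392 (l = -2*(-196) = 392)
u(z, f) = -10*z
N(y) = 392*y (N(y) = 392*(y - 10*0) = 392*(y + 0) = 392*y)
N((0 + 0)*(-1)) - 1*8878 = 392*((0 + 0)*(-1)) - 1*8878 = 392*(0*(-1)) - 8878 = 392*0 - 8878 = 0 - 8878 = -8878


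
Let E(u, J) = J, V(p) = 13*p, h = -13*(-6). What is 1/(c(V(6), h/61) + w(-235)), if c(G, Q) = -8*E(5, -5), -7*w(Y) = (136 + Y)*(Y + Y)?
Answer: -7/46250 ≈ -0.00015135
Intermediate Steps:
h = 78
w(Y) = -2*Y*(136 + Y)/7 (w(Y) = -(136 + Y)*(Y + Y)/7 = -(136 + Y)*2*Y/7 = -2*Y*(136 + Y)/7)
c(G, Q) = 40 (c(G, Q) = -8*(-5) = 40)
1/(c(V(6), h/61) + w(-235)) = 1/(40 - 2/7*(-235)*(136 - 235)) = 1/(40 - 2/7*(-235)*(-99)) = 1/(40 - 46530/7) = 1/(-46250/7) = -7/46250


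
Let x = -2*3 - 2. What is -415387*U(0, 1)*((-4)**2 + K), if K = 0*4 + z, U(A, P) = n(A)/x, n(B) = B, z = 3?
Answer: 0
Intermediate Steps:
x = -8 (x = -6 - 2 = -8)
U(A, P) = -A/8 (U(A, P) = A/(-8) = A*(-1/8) = -A/8)
K = 3 (K = 0*4 + 3 = 0 + 3 = 3)
-415387*U(0, 1)*((-4)**2 + K) = -415387*(-1/8*0)*((-4)**2 + 3) = -0*(16 + 3) = -0*19 = -415387*0 = 0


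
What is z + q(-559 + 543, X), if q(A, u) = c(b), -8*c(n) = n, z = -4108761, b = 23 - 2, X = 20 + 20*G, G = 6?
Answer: -32870109/8 ≈ -4.1088e+6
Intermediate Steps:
X = 140 (X = 20 + 20*6 = 20 + 120 = 140)
b = 21
c(n) = -n/8
q(A, u) = -21/8 (q(A, u) = -⅛*21 = -21/8)
z + q(-559 + 543, X) = -4108761 - 21/8 = -32870109/8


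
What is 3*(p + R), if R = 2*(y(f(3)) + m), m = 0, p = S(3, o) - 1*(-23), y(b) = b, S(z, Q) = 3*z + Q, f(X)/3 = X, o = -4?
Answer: 138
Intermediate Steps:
f(X) = 3*X
S(z, Q) = Q + 3*z
p = 28 (p = (-4 + 3*3) - 1*(-23) = (-4 + 9) + 23 = 5 + 23 = 28)
R = 18 (R = 2*(3*3 + 0) = 2*(9 + 0) = 2*9 = 18)
3*(p + R) = 3*(28 + 18) = 3*46 = 138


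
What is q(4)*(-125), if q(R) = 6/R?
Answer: -375/2 ≈ -187.50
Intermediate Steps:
q(4)*(-125) = (6/4)*(-125) = (6*(¼))*(-125) = (3/2)*(-125) = -375/2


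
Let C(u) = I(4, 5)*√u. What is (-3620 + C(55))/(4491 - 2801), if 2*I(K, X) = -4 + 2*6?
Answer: -362/169 + 2*√55/845 ≈ -2.1245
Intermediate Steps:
I(K, X) = 4 (I(K, X) = (-4 + 2*6)/2 = (-4 + 12)/2 = (½)*8 = 4)
C(u) = 4*√u
(-3620 + C(55))/(4491 - 2801) = (-3620 + 4*√55)/(4491 - 2801) = (-3620 + 4*√55)/1690 = (-3620 + 4*√55)*(1/1690) = -362/169 + 2*√55/845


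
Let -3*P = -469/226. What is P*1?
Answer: 469/678 ≈ 0.69174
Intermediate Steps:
P = 469/678 (P = -(-469)/(3*226) = -1/3*(-469/226) = 469/678 ≈ 0.69174)
P*1 = (469/678)*1 = 469/678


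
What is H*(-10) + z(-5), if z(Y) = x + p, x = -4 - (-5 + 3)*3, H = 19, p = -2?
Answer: -190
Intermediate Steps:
x = 2 (x = -4 - (-2)*3 = -4 - 1*(-6) = -4 + 6 = 2)
z(Y) = 0 (z(Y) = 2 - 2 = 0)
H*(-10) + z(-5) = 19*(-10) + 0 = -190 + 0 = -190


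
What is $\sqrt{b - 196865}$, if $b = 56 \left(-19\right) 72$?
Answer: $i \sqrt{273473} \approx 522.95 i$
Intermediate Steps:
$b = -76608$ ($b = \left(-1064\right) 72 = -76608$)
$\sqrt{b - 196865} = \sqrt{-76608 - 196865} = \sqrt{-273473} = i \sqrt{273473}$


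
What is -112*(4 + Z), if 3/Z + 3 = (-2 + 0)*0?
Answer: -336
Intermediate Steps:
Z = -1 (Z = 3/(-3 + (-2 + 0)*0) = 3/(-3 - 2*0) = 3/(-3 + 0) = 3/(-3) = 3*(-⅓) = -1)
-112*(4 + Z) = -112*(4 - 1) = -112*3 = -336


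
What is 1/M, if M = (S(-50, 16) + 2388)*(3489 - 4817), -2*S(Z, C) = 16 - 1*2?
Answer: -1/3161968 ≈ -3.1626e-7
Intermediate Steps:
S(Z, C) = -7 (S(Z, C) = -(16 - 1*2)/2 = -(16 - 2)/2 = -1/2*14 = -7)
M = -3161968 (M = (-7 + 2388)*(3489 - 4817) = 2381*(-1328) = -3161968)
1/M = 1/(-3161968) = -1/3161968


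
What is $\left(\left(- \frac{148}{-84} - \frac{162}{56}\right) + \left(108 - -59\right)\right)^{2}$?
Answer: $\frac{194128489}{7056} \approx 27513.0$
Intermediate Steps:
$\left(\left(- \frac{148}{-84} - \frac{162}{56}\right) + \left(108 - -59\right)\right)^{2} = \left(\left(\left(-148\right) \left(- \frac{1}{84}\right) - \frac{81}{28}\right) + \left(108 + 59\right)\right)^{2} = \left(\left(\frac{37}{21} - \frac{81}{28}\right) + 167\right)^{2} = \left(- \frac{95}{84} + 167\right)^{2} = \left(\frac{13933}{84}\right)^{2} = \frac{194128489}{7056}$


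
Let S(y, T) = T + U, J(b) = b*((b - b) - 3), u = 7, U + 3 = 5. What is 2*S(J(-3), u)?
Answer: 18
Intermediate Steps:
U = 2 (U = -3 + 5 = 2)
J(b) = -3*b (J(b) = b*(0 - 3) = b*(-3) = -3*b)
S(y, T) = 2 + T (S(y, T) = T + 2 = 2 + T)
2*S(J(-3), u) = 2*(2 + 7) = 2*9 = 18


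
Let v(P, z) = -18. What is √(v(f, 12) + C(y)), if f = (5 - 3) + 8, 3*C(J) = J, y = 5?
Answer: 7*I*√3/3 ≈ 4.0415*I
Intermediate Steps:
C(J) = J/3
f = 10 (f = 2 + 8 = 10)
√(v(f, 12) + C(y)) = √(-18 + (⅓)*5) = √(-18 + 5/3) = √(-49/3) = 7*I*√3/3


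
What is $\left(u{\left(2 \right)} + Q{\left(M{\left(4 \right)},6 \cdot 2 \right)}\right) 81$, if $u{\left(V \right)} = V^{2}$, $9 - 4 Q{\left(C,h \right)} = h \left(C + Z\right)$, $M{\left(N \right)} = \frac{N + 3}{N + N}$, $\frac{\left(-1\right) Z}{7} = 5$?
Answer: $\frac{70389}{8} \approx 8798.6$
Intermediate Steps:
$Z = -35$ ($Z = \left(-7\right) 5 = -35$)
$M{\left(N \right)} = \frac{3 + N}{2 N}$
$Q{\left(C,h \right)} = \frac{9}{4} - \frac{h \left(-35 + C\right)}{4}$ ($Q{\left(C,h \right)} = \frac{9}{4} - \frac{h \left(C - 35\right)}{4} = \frac{9}{4} - \frac{h \left(-35 + C\right)}{4}$)
$\left(u{\left(2 \right)} + Q{\left(M{\left(4 \right)},6 \cdot 2 \right)}\right) 81 = \left(2^{2} + \left(\frac{9}{4} + \frac{35 \cdot 6 \cdot 2}{4} - \frac{\frac{3 + 4}{2 \cdot 4} \cdot 6 \cdot 2}{4}\right)\right) 81 = \left(4 + \left(\frac{9}{4} + \frac{35}{4} \cdot 12 - \frac{1}{4} \cdot \frac{1}{2} \cdot \frac{1}{4} \cdot 7 \cdot 12\right)\right) 81 = \left(4 + \left(\frac{9}{4} + 105 - \frac{7}{32} \cdot 12\right)\right) 81 = \left(4 + \left(\frac{9}{4} + 105 - \frac{21}{8}\right)\right) 81 = \left(4 + \frac{837}{8}\right) 81 = \frac{869}{8} \cdot 81 = \frac{70389}{8}$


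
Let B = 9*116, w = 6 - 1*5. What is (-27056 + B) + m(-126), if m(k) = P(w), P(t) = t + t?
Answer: -26010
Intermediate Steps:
w = 1 (w = 6 - 5 = 1)
P(t) = 2*t
B = 1044
m(k) = 2 (m(k) = 2*1 = 2)
(-27056 + B) + m(-126) = (-27056 + 1044) + 2 = -26012 + 2 = -26010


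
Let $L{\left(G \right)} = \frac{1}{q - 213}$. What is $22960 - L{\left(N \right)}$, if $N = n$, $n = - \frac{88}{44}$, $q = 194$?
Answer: $\frac{436241}{19} \approx 22960.0$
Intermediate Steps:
$n = -2$ ($n = \left(-88\right) \frac{1}{44} = -2$)
$N = -2$
$L{\left(G \right)} = - \frac{1}{19}$ ($L{\left(G \right)} = \frac{1}{194 - 213} = \frac{1}{-19} = - \frac{1}{19}$)
$22960 - L{\left(N \right)} = 22960 - - \frac{1}{19} = 22960 + \frac{1}{19} = \frac{436241}{19}$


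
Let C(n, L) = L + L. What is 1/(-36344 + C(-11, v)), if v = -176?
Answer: -1/36696 ≈ -2.7251e-5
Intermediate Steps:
C(n, L) = 2*L
1/(-36344 + C(-11, v)) = 1/(-36344 + 2*(-176)) = 1/(-36344 - 352) = 1/(-36696) = -1/36696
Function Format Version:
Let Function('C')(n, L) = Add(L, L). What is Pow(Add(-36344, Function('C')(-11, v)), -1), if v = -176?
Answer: Rational(-1, 36696) ≈ -2.7251e-5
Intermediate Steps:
Function('C')(n, L) = Mul(2, L)
Pow(Add(-36344, Function('C')(-11, v)), -1) = Pow(Add(-36344, Mul(2, -176)), -1) = Pow(Add(-36344, -352), -1) = Pow(-36696, -1) = Rational(-1, 36696)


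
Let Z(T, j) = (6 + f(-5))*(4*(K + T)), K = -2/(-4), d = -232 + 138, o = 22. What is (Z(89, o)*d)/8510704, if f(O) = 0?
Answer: -25239/1063838 ≈ -0.023724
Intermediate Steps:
d = -94
K = ½ (K = -2*(-¼) = ½ ≈ 0.50000)
Z(T, j) = 12 + 24*T (Z(T, j) = (6 + 0)*(4*(½ + T)) = 6*(2 + 4*T) = 12 + 24*T)
(Z(89, o)*d)/8510704 = ((12 + 24*89)*(-94))/8510704 = ((12 + 2136)*(-94))*(1/8510704) = (2148*(-94))*(1/8510704) = -201912*1/8510704 = -25239/1063838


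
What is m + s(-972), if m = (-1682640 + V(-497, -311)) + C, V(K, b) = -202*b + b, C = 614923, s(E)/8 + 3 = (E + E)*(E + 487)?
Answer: 6537490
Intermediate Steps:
s(E) = -24 + 16*E*(487 + E) (s(E) = -24 + 8*((E + E)*(E + 487)) = -24 + 8*((2*E)*(487 + E)) = -24 + 8*(2*E*(487 + E)) = -24 + 16*E*(487 + E))
V(K, b) = -201*b
m = -1005206 (m = (-1682640 - 201*(-311)) + 614923 = (-1682640 + 62511) + 614923 = -1620129 + 614923 = -1005206)
m + s(-972) = -1005206 + (-24 + 16*(-972)² + 7792*(-972)) = -1005206 + (-24 + 16*944784 - 7573824) = -1005206 + (-24 + 15116544 - 7573824) = -1005206 + 7542696 = 6537490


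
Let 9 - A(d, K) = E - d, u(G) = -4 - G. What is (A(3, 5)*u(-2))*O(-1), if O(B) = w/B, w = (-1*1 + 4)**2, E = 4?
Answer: 144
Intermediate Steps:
w = 9 (w = (-1 + 4)**2 = 3**2 = 9)
A(d, K) = 5 + d (A(d, K) = 9 - (4 - d) = 9 + (-4 + d) = 5 + d)
O(B) = 9/B
(A(3, 5)*u(-2))*O(-1) = ((5 + 3)*(-4 - 1*(-2)))*(9/(-1)) = (8*(-4 + 2))*(9*(-1)) = (8*(-2))*(-9) = -16*(-9) = 144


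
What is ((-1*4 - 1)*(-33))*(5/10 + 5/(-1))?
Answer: -1485/2 ≈ -742.50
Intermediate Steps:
((-1*4 - 1)*(-33))*(5/10 + 5/(-1)) = ((-4 - 1)*(-33))*(5*(⅒) + 5*(-1)) = (-5*(-33))*(½ - 5) = 165*(-9/2) = -1485/2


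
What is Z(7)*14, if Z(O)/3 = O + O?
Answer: 588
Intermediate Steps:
Z(O) = 6*O (Z(O) = 3*(O + O) = 3*(2*O) = 6*O)
Z(7)*14 = (6*7)*14 = 42*14 = 588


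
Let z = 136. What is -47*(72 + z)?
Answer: -9776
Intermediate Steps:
-47*(72 + z) = -47*(72 + 136) = -47*208 = -9776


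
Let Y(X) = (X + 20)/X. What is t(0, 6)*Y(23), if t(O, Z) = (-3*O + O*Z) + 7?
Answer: 301/23 ≈ 13.087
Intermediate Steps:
t(O, Z) = 7 - 3*O + O*Z
Y(X) = (20 + X)/X
t(0, 6)*Y(23) = (7 - 3*0 + 0*6)*((20 + 23)/23) = (7 + 0 + 0)*((1/23)*43) = 7*(43/23) = 301/23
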